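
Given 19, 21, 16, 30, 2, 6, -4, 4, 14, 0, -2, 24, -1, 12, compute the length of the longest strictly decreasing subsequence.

6

One longest decreasing subsequence is 19, 16, 6, 4, 0, -2 (positions 1,3,6,8,10,11), of length 6; no longer one exists.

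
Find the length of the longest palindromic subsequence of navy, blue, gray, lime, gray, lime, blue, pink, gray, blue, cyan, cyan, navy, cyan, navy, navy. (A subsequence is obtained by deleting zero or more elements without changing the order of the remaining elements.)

9

One longest palindromic subsequence is navy blue gray lime gray lime gray blue navy (positions 1,2,3,4,5,6,9,10,16); it reads the same forward and backward, and the interval DP gives dp[1][16] = 9.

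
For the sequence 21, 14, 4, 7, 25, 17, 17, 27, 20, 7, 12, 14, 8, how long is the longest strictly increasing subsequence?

Let dp[i] be the longest increasing subsequence ending at position i. Then dp = [1, 1, 1, 2, 3, 3, 3, 4, 4, 2, 3, 4, 3].
The maximum is 4; one witness is 4, 7, 25, 27 at positions 3,4,5,8.

4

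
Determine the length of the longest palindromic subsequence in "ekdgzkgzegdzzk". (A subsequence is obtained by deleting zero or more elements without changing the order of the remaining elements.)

9

Using dp[i][j] = 2 + dp[i+1][j−1] if the ends match, else max(dp[i+1][j], dp[i][j−1]):
dp[1][14] = 9. A witness is kdgzgzgdk at positions 2,3,4,5,7,8,10,11,14.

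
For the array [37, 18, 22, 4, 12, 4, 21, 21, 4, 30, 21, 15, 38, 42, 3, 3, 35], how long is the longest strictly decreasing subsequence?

Let dp[i] be the longest decreasing subsequence ending at position i. Then dp = [1, 2, 2, 3, 3, 4, 3, 3, 4, 2, 3, 4, 1, 1, 5, 5, 2].
The maximum is 5; one witness is 37, 18, 12, 4, 3 at positions 1,2,5,6,15.

5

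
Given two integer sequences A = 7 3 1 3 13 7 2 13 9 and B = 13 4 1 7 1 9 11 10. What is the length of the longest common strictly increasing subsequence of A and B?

A longest common strictly increasing subsequence is 1, 7, 9 (length 3); it appears in order in both A and B, and no longer such subsequence exists.

3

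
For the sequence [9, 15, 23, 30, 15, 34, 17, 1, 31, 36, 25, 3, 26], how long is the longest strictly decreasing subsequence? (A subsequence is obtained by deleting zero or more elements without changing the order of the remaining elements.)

One longest decreasing subsequence is 34, 31, 25, 3 (positions 6,9,11,12), of length 4; no longer one exists.

4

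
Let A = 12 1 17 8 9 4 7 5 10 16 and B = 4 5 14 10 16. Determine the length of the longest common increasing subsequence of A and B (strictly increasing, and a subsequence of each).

4

A longest common strictly increasing subsequence is 4, 5, 10, 16 (length 4); it appears in order in both A and B, and no longer such subsequence exists.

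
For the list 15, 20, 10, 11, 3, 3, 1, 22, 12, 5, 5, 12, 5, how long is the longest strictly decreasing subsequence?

Scanning left to right, the best length ending at each element is: 15→1, 20→1, 10→2, 11→2, 3→3, 3→3, 1→4, 22→1, 12→2, 5→3, 5→3, 12→2, 5→3.
So the longest decreasing subsequence has length 4, e.g. 15, 10, 3, 1.

4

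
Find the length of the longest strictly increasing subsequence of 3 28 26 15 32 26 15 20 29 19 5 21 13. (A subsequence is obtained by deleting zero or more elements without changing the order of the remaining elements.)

4

One longest increasing subsequence is 3, 15, 26, 29 (positions 1,4,6,9), of length 4; no longer one exists.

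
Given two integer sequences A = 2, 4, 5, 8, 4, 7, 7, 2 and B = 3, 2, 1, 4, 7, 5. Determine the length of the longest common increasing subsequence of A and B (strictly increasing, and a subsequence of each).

For each value that appears in both, track the longest common increasing run ending there.
The best achievable length is 3; one witness is 2, 4, 7 (A-positions 1,2,6, B-positions 2,4,5).

3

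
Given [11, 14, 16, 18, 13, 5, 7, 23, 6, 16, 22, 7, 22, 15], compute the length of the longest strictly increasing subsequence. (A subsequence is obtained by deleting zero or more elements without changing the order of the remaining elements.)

5

One longest increasing subsequence is 11, 14, 16, 18, 23 (positions 1,2,3,4,8), of length 5; no longer one exists.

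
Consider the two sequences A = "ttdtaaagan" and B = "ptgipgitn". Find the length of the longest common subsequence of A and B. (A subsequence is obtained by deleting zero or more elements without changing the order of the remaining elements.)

Backtracking the LCS table gives one alignment: t (A1,B2) → t (A4,B8) → n (A10,B9).
So the longest common subsequence has length 3.

3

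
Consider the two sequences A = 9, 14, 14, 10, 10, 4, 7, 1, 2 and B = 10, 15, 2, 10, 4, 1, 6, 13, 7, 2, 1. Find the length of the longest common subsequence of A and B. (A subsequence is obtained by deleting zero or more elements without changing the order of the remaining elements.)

A longest common subsequence is 10, 10, 4, 7, 1 (length 5); the LCS DP confirms no longer common subsequence exists.

5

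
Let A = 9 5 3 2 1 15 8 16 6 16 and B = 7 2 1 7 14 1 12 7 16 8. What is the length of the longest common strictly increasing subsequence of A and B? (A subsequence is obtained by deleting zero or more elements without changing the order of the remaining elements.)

For each value that appears in both, track the longest common increasing run ending there.
The best achievable length is 2; one witness is 2, 16 (A-positions 4,8, B-positions 2,9).

2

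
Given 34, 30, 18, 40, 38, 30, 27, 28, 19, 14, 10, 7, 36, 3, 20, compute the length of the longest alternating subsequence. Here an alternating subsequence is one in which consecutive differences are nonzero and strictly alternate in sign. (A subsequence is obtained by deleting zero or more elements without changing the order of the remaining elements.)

A longest alternating subsequence is 34, 30, 40, 27, 28, 19, 36, 3, 20 (positions 1,2,4,7,8,9,13,14,15); its 8 consecutive differences strictly alternate in sign, and length 9 is optimal.

9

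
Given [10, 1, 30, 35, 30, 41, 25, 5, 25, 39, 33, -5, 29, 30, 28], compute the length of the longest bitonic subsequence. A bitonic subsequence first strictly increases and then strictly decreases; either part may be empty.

8

Let inc[i] be the LIS ending at i and dec[i] the longest strictly decreasing subsequence starting at i. inc = [1, 1, 2, 3, 2, 4, 2, 2, 3, 4, 4, 1, 4, 5, 4], dec = [3, 2, 4, 5, 4, 5, 3, 2, 2, 4, 3, 1, 2, 2, 1].
max_i inc[i]+dec[i]−1 = 8, with one witness 10, 30, 35, 41, 39, 33, 30, 28.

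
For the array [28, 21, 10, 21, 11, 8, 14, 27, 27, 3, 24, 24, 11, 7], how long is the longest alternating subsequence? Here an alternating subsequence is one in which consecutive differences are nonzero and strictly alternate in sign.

Track the best alternating length ending on an up-step vs a down-step at each position: up/down = 1/1, 1/2, 1/2, 3/2, 3/4, 1/4, 5/4, 5/2, 5/2, 1/6, 7/6, 7/6, 7/8, 7/8.
The maximum over both is 8; one such subsequence is 28, 10, 21, 11, 14, 3, 24, 11.

8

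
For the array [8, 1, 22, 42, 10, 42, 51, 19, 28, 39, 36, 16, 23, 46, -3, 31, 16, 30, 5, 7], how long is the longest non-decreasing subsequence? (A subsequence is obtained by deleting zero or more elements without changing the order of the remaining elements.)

6

Let dp[i] be the longest non-decreasing subsequence ending at position i. Then dp = [1, 1, 2, 3, 2, 4, 5, 3, 4, 5, 5, 3, 4, 6, 1, 5, 4, 5, 2, 3].
The maximum is 6; one witness is 8, 10, 19, 28, 39, 46 at positions 1,5,8,9,10,14.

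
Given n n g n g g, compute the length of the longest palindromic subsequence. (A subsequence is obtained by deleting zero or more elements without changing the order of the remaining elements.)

3

One longest palindromic subsequence is ggg (positions 3,5,6); it reads the same forward and backward, and the interval DP gives dp[1][6] = 3.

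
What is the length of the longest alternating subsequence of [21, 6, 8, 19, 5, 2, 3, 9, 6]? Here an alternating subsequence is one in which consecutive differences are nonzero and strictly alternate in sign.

Track the best alternating length ending on an up-step vs a down-step at each position: up/down = 1/1, 1/2, 3/2, 3/2, 1/4, 1/4, 5/4, 5/4, 5/6.
The maximum over both is 6; one such subsequence is 21, 6, 8, 5, 9, 6.

6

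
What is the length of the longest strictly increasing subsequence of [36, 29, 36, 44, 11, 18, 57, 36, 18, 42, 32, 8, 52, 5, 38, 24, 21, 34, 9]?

5

Let dp[i] be the longest increasing subsequence ending at position i. Then dp = [1, 1, 2, 3, 1, 2, 4, 3, 2, 4, 3, 1, 5, 1, 4, 3, 3, 4, 2].
The maximum is 5; one witness is 11, 18, 36, 42, 52 at positions 5,6,8,10,13.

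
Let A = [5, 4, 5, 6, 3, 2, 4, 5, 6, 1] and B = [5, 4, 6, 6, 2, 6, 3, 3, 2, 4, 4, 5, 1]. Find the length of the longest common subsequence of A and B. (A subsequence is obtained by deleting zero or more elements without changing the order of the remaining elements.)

A longest common subsequence is 5, 4, 6, 3, 2, 4, 5, 1 (length 8); the LCS DP confirms no longer common subsequence exists.

8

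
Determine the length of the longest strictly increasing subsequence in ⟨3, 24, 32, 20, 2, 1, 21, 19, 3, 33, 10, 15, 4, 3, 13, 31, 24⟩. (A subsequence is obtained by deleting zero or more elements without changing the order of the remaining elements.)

5

One longest increasing subsequence is 2, 3, 10, 15, 31 (positions 5,9,11,12,16), of length 5; no longer one exists.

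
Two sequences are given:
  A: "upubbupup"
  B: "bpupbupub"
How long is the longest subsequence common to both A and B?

6

A longest common subsequence is upbupu (length 6); the LCS DP confirms no longer common subsequence exists.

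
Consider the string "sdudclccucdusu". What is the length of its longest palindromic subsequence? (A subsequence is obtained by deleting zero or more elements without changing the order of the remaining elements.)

10

One longest palindromic subsequence is sudccccdus (positions 1,3,4,5,7,8,10,11,12,13); it reads the same forward and backward, and the interval DP gives dp[1][14] = 10.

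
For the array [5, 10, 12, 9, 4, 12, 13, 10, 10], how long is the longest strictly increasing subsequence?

4

Scanning left to right, the best length ending at each element is: 5→1, 10→2, 12→3, 9→2, 4→1, 12→3, 13→4, 10→3, 10→3.
So the longest increasing subsequence has length 4, e.g. 5, 10, 12, 13.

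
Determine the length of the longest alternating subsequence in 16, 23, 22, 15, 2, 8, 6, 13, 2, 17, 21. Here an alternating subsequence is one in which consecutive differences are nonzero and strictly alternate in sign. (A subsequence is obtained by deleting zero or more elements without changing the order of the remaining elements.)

8

A longest alternating subsequence is 16, 23, 2, 8, 6, 13, 2, 17 (positions 1,2,5,6,7,8,9,10); its 7 consecutive differences strictly alternate in sign, and length 8 is optimal.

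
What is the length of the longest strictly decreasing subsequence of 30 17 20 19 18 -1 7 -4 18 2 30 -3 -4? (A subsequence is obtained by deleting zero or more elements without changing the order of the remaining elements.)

Let dp[i] be the longest decreasing subsequence ending at position i. Then dp = [1, 2, 2, 3, 4, 5, 5, 6, 4, 6, 1, 7, 8].
The maximum is 8; one witness is 30, 20, 19, 18, 7, 2, -3, -4 at positions 1,3,4,5,7,10,12,13.

8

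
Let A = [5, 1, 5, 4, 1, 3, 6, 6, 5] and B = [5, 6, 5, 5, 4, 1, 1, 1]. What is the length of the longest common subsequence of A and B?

Backtracking the LCS table gives one alignment: 5 (A1,B3) → 5 (A3,B4) → 4 (A4,B5) → 1 (A5,B8).
So the longest common subsequence has length 4.

4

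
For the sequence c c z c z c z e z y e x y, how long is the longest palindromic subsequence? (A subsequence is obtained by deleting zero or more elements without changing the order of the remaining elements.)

One longest palindromic subsequence is zzczz (positions 3,5,6,7,9); it reads the same forward and backward, and the interval DP gives dp[1][13] = 5.

5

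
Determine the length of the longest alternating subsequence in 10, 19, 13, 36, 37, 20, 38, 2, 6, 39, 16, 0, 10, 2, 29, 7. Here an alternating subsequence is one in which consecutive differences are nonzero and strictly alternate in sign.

13

Track the best alternating length ending on an up-step vs a down-step at each position: up/down = 1/1, 2/1, 2/3, 4/1, 4/1, 4/5, 6/1, 1/7, 8/7, 8/1, 8/9, 1/9, 10/9, 10/11, 12/9, 12/13.
The maximum over both is 13; one such subsequence is 10, 19, 13, 36, 20, 38, 2, 6, 0, 10, 2, 29, 7.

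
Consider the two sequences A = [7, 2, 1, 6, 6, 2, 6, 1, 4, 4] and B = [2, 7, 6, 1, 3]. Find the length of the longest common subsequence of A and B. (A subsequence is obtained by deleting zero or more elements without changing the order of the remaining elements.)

3

A longest common subsequence is 7, 6, 1 (length 3); the LCS DP confirms no longer common subsequence exists.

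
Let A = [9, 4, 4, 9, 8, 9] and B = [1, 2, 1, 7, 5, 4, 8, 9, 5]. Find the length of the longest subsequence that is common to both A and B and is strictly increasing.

For each value that appears in both, track the longest common increasing run ending there.
The best achievable length is 3; one witness is 4, 8, 9 (A-positions 2,5,6, B-positions 6,7,8).

3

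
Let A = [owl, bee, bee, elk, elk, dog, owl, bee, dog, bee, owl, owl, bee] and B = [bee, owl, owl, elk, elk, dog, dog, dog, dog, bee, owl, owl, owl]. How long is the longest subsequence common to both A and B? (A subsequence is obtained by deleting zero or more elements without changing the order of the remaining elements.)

8

Backtracking the LCS table gives one alignment: owl (A1,B3) → elk (A4,B4) → elk (A5,B5) → dog (A6,B8) → dog (A9,B9) → bee (A10,B10) → owl (A11,B12) → owl (A12,B13).
So the longest common subsequence has length 8.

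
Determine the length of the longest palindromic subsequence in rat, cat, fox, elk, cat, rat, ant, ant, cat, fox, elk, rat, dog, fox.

One longest palindromic subsequence is fox elk cat ant ant cat elk fox (positions 3,4,5,7,8,9,11,14); it reads the same forward and backward, and the interval DP gives dp[1][14] = 8.

8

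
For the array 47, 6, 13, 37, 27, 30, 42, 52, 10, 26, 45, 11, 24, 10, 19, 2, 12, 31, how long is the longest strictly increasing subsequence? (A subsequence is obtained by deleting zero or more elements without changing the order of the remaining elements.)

One longest increasing subsequence is 6, 13, 27, 30, 42, 52 (positions 2,3,5,6,7,8), of length 6; no longer one exists.

6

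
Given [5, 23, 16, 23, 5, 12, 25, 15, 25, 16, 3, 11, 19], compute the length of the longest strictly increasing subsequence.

5

Let dp[i] be the longest increasing subsequence ending at position i. Then dp = [1, 2, 2, 3, 1, 2, 4, 3, 4, 4, 1, 2, 5].
The maximum is 5; one witness is 5, 12, 15, 16, 19 at positions 1,6,8,10,13.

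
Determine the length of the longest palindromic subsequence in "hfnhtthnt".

One longest palindromic subsequence is nhtthn (positions 3,4,5,6,7,8); it reads the same forward and backward, and the interval DP gives dp[1][9] = 6.

6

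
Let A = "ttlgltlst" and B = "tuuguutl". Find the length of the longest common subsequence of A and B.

4

Backtracking the LCS table gives one alignment: t (A1,B1) → g (A4,B4) → t (A6,B7) → l (A7,B8).
So the longest common subsequence has length 4.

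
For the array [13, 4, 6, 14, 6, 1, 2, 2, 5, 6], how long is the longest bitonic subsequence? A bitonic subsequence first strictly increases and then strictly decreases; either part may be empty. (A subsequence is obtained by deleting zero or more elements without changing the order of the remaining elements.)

One longest bitonic subsequence is 4, 6, 14, 6, 5 (positions 2,3,4,5,9): it rises to 14 then falls. Length 5 is optimal.

5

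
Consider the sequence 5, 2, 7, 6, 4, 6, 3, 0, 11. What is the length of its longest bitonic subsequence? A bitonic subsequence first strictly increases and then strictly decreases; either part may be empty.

6

Let inc[i] be the LIS ending at i and dec[i] the longest strictly decreasing subsequence starting at i. inc = [1, 1, 2, 2, 2, 3, 2, 1, 4], dec = [4, 2, 5, 4, 3, 3, 2, 1, 1].
max_i inc[i]+dec[i]−1 = 6, with one witness 5, 7, 6, 4, 3, 0.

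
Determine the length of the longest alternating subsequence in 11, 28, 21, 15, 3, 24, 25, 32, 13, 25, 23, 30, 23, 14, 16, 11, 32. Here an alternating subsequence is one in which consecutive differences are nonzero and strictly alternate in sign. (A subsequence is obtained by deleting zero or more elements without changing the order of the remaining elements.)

12

A longest alternating subsequence is 11, 28, 21, 24, 13, 25, 23, 30, 14, 16, 11, 32 (positions 1,2,3,6,9,10,11,12,14,15,16,17); its 11 consecutive differences strictly alternate in sign, and length 12 is optimal.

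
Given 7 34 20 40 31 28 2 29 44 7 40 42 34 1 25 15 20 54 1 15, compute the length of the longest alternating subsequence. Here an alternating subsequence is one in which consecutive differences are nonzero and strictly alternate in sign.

14

A longest alternating subsequence is 7, 34, 20, 40, 28, 29, 7, 40, 1, 25, 15, 20, 1, 15 (positions 1,2,3,4,6,8,10,11,14,15,16,17,19,20); its 13 consecutive differences strictly alternate in sign, and length 14 is optimal.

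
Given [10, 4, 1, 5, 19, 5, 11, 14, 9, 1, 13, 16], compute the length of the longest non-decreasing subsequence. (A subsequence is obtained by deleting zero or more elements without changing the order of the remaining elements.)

6

Let dp[i] be the longest non-decreasing subsequence ending at position i. Then dp = [1, 1, 1, 2, 3, 3, 4, 5, 4, 2, 5, 6].
The maximum is 6; one witness is 4, 5, 5, 11, 14, 16 at positions 2,4,6,7,8,12.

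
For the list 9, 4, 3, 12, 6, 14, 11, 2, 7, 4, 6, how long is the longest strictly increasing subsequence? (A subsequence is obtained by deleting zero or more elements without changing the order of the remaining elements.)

3

One longest increasing subsequence is 9, 12, 14 (positions 1,4,6), of length 3; no longer one exists.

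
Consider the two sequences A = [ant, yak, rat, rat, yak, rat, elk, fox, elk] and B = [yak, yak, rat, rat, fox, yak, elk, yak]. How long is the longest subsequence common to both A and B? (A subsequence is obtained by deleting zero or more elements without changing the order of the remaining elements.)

5

Backtracking the LCS table gives one alignment: yak (A2,B2) → rat (A3,B3) → rat (A4,B4) → yak (A5,B6) → elk (A7,B7).
So the longest common subsequence has length 5.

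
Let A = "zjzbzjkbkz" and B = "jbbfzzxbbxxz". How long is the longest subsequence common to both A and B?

5

A longest common subsequence is zzbbz (length 5); the LCS DP confirms no longer common subsequence exists.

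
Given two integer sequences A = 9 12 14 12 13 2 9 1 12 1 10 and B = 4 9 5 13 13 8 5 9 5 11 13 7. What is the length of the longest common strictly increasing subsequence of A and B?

A longest common strictly increasing subsequence is 9, 13 (length 2); it appears in order in both A and B, and no longer such subsequence exists.

2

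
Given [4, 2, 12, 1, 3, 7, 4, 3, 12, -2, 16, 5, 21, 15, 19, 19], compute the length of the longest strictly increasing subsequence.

6

Scanning left to right, the best length ending at each element is: 4→1, 2→1, 12→2, 1→1, 3→2, 7→3, 4→3, 3→2, 12→4, -2→1, 16→5, 5→4, 21→6, 15→5, 19→6, 19→6.
So the longest increasing subsequence has length 6, e.g. 2, 3, 7, 12, 16, 21.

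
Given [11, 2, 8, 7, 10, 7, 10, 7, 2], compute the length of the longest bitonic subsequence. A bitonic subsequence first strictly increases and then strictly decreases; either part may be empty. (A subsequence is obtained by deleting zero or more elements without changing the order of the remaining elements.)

5

Let inc[i] be the LIS ending at i and dec[i] the longest strictly decreasing subsequence starting at i. inc = [1, 1, 2, 2, 3, 2, 3, 2, 1], dec = [4, 1, 3, 2, 3, 2, 3, 2, 1].
max_i inc[i]+dec[i]−1 = 5, with one witness 2, 8, 10, 7, 2.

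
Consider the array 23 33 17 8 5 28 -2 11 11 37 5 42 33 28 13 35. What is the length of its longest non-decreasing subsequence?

Let dp[i] be the longest non-decreasing subsequence ending at position i. Then dp = [1, 2, 1, 1, 1, 2, 1, 2, 3, 4, 2, 5, 4, 4, 4, 5].
The maximum is 5; one witness is 8, 11, 11, 37, 42 at positions 4,8,9,10,12.

5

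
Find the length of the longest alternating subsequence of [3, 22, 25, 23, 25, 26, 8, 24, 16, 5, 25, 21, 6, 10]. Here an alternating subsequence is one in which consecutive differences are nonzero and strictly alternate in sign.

10

A longest alternating subsequence is 3, 25, 23, 25, 8, 24, 16, 25, 6, 10 (positions 1,3,4,5,7,8,9,11,13,14); its 9 consecutive differences strictly alternate in sign, and length 10 is optimal.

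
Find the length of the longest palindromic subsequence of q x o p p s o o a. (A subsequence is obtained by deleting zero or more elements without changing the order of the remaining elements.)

One longest palindromic subsequence is oppo (positions 3,4,5,8); it reads the same forward and backward, and the interval DP gives dp[1][9] = 4.

4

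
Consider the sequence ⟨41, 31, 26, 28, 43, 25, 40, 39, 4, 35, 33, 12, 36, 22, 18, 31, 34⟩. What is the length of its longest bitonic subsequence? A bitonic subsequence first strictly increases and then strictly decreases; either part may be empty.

Let inc[i] be the LIS ending at i and dec[i] the longest strictly decreasing subsequence starting at i. inc = [1, 1, 1, 2, 3, 1, 3, 3, 1, 3, 3, 2, 4, 3, 3, 4, 5], dec = [7, 5, 4, 4, 7, 3, 6, 5, 1, 4, 3, 1, 3, 2, 1, 1, 1].
max_i inc[i]+dec[i]−1 = 9, with one witness 26, 28, 43, 40, 39, 35, 33, 22, 18.

9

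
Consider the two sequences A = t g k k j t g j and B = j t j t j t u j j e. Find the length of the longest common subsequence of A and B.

Backtracking the LCS table gives one alignment: t (A1,B4) → j (A5,B5) → t (A6,B6) → j (A8,B9).
So the longest common subsequence has length 4.

4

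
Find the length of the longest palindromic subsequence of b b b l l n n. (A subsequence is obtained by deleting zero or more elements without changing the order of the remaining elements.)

One longest palindromic subsequence is bbb (positions 1,2,3); it reads the same forward and backward, and the interval DP gives dp[1][7] = 3.

3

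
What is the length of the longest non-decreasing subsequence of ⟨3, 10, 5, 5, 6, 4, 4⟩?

4

Scanning left to right, the best length ending at each element is: 3→1, 10→2, 5→2, 5→3, 6→4, 4→2, 4→3.
So the longest non-decreasing subsequence has length 4, e.g. 3, 5, 5, 6.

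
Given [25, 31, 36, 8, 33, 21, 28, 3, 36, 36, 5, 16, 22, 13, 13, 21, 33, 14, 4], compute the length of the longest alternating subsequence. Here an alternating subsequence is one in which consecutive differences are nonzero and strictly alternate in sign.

13

Track the best alternating length ending on an up-step vs a down-step at each position: up/down = 1/1, 2/1, 2/1, 1/3, 4/3, 4/5, 6/5, 1/7, 8/1, 8/1, 8/9, 10/9, 10/9, 10/11, 10/11, 12/11, 12/9, 12/13, 8/13.
The maximum over both is 13; one such subsequence is 25, 31, 8, 33, 21, 28, 3, 36, 5, 16, 13, 21, 14.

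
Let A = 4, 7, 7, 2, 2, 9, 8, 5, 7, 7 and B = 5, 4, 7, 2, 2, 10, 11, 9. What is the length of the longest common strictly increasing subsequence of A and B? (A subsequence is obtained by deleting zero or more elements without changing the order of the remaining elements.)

For each value that appears in both, track the longest common increasing run ending there.
The best achievable length is 3; one witness is 4, 7, 9 (A-positions 1,2,6, B-positions 2,3,8).

3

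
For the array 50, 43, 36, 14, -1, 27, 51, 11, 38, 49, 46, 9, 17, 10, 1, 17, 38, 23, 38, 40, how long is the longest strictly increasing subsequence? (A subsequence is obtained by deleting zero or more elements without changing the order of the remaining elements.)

Let dp[i] be the longest increasing subsequence ending at position i. Then dp = [1, 1, 1, 1, 1, 2, 3, 2, 3, 4, 4, 2, 3, 3, 2, 4, 5, 5, 6, 7].
The maximum is 7; one witness is -1, 9, 10, 17, 23, 38, 40 at positions 5,12,14,16,18,19,20.

7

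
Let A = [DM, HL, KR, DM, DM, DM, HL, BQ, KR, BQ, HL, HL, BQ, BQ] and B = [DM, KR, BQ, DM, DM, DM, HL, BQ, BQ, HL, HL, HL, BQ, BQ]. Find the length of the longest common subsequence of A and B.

Backtracking the LCS table gives one alignment: DM (A1,B1) → KR (A3,B2) → DM (A4,B4) → DM (A5,B5) → DM (A6,B6) → HL (A7,B7) → BQ (A8,B8) → BQ (A10,B9) → HL (A11,B11) → HL (A12,B12) → BQ (A13,B13) → BQ (A14,B14).
So the longest common subsequence has length 12.

12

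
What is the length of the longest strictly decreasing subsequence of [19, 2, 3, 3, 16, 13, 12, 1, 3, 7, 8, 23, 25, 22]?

5

Let dp[i] be the longest decreasing subsequence ending at position i. Then dp = [1, 2, 2, 2, 2, 3, 4, 5, 5, 5, 5, 1, 1, 2].
The maximum is 5; one witness is 19, 16, 13, 12, 1 at positions 1,5,6,7,8.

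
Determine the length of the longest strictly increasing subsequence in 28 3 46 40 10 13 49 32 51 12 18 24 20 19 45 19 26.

6

One longest increasing subsequence is 3, 10, 13, 18, 24, 45 (positions 2,5,6,11,12,15), of length 6; no longer one exists.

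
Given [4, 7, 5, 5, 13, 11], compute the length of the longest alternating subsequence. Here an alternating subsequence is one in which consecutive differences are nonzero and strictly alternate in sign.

Track the best alternating length ending on an up-step vs a down-step at each position: up/down = 1/1, 2/1, 2/3, 2/3, 4/1, 4/5.
The maximum over both is 5; one such subsequence is 4, 7, 5, 13, 11.

5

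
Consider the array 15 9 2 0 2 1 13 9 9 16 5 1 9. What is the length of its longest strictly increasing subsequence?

4

Scanning left to right, the best length ending at each element is: 15→1, 9→1, 2→1, 0→1, 2→2, 1→2, 13→3, 9→3, 9→3, 16→4, 5→3, 1→2, 9→4.
So the longest increasing subsequence has length 4, e.g. 0, 2, 13, 16.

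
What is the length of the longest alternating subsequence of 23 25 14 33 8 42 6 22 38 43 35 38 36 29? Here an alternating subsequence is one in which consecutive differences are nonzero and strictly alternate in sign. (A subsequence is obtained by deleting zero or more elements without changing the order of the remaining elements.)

11

A longest alternating subsequence is 23, 25, 14, 33, 8, 42, 6, 38, 35, 38, 36 (positions 1,2,3,4,5,6,7,9,11,12,13); its 10 consecutive differences strictly alternate in sign, and length 11 is optimal.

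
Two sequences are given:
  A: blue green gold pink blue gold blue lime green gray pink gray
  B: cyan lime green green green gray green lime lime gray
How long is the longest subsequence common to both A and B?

4

Backtracking the LCS table gives one alignment: green (A2,B4) → green (A9,B5) → gray (A10,B6) → gray (A12,B10).
So the longest common subsequence has length 4.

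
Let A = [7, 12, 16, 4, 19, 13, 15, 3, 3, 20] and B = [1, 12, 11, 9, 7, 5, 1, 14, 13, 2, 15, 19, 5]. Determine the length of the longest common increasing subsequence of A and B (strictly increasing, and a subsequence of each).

A longest common strictly increasing subsequence is 12, 13, 15 (length 3); it appears in order in both A and B, and no longer such subsequence exists.

3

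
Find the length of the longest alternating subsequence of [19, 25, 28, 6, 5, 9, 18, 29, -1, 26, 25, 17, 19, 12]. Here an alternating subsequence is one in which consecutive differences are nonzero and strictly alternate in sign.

9

Track the best alternating length ending on an up-step vs a down-step at each position: up/down = 1/1, 2/1, 2/1, 1/3, 1/3, 4/3, 4/3, 4/1, 1/5, 6/5, 6/7, 6/7, 8/7, 6/9.
The maximum over both is 9; one such subsequence is 19, 25, 6, 9, -1, 26, 17, 19, 12.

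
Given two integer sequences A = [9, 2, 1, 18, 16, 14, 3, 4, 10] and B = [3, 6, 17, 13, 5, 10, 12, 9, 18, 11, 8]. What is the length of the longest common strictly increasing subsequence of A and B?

For each value that appears in both, track the longest common increasing run ending there.
The best achievable length is 2; one witness is 3, 10 (A-positions 7,9, B-positions 1,6).

2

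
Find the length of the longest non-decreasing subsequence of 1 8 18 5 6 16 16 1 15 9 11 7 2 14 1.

One longest non-decreasing subsequence is 1, 5, 6, 9, 11, 14 (positions 1,4,5,10,11,14), of length 6; no longer one exists.

6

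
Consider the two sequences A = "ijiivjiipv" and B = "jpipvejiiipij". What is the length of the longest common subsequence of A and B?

7

A longest common subsequence is jivjiip (length 7); the LCS DP confirms no longer common subsequence exists.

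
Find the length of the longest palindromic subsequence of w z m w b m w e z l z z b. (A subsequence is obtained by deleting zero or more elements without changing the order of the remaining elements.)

5

One longest palindromic subsequence is bzzzb (positions 5,9,11,12,13); it reads the same forward and backward, and the interval DP gives dp[1][13] = 5.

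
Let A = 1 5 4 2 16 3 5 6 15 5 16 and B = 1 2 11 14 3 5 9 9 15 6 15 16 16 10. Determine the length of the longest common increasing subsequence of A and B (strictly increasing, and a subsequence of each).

For each value that appears in both, track the longest common increasing run ending there.
The best achievable length is 7; one witness is 1, 2, 3, 5, 6, 15, 16 (A-positions 1,4,6,7,8,9,11, B-positions 1,2,5,6,10,11,12).

7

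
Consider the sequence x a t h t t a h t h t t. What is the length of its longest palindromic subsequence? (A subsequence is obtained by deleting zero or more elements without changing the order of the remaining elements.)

7

Using dp[i][j] = 2 + dp[i+1][j−1] if the ends match, else max(dp[i+1][j], dp[i][j−1]):
dp[1][12] = 7. A witness is tththtt at positions 3,5,8,9,10,11,12.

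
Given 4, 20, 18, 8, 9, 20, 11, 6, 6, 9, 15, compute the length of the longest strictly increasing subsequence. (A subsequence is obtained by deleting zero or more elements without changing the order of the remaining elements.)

Scanning left to right, the best length ending at each element is: 4→1, 20→2, 18→2, 8→2, 9→3, 20→4, 11→4, 6→2, 6→2, 9→3, 15→5.
So the longest increasing subsequence has length 5, e.g. 4, 8, 9, 11, 15.

5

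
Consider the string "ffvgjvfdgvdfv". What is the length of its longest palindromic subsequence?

7

One longest palindromic subsequence is vfdvdfv (positions 3,7,8,10,11,12,13); it reads the same forward and backward, and the interval DP gives dp[1][13] = 7.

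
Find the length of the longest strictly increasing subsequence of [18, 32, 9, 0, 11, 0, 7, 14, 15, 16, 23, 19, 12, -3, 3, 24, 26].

8

Scanning left to right, the best length ending at each element is: 18→1, 32→2, 9→1, 0→1, 11→2, 0→1, 7→2, 14→3, 15→4, 16→5, 23→6, 19→6, 12→3, -3→1, 3→2, 24→7, 26→8.
So the longest increasing subsequence has length 8, e.g. 9, 11, 14, 15, 16, 23, 24, 26.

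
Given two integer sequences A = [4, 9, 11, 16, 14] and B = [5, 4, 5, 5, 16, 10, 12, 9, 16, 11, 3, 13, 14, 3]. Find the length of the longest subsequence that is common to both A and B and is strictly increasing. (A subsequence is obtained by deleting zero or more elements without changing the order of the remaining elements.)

For each value that appears in both, track the longest common increasing run ending there.
The best achievable length is 4; one witness is 4, 9, 11, 14 (A-positions 1,2,3,5, B-positions 2,8,10,13).

4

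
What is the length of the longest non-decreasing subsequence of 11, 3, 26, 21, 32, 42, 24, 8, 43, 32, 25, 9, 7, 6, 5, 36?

Let dp[i] be the longest non-decreasing subsequence ending at position i. Then dp = [1, 1, 2, 2, 3, 4, 3, 2, 5, 4, 4, 3, 2, 2, 2, 5].
The maximum is 5; one witness is 11, 26, 32, 42, 43 at positions 1,3,5,6,9.

5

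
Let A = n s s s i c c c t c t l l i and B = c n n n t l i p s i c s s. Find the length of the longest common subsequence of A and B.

4

Backtracking the LCS table gives one alignment: n (A1,B4) → s (A2,B9) → s (A3,B12) → s (A4,B13).
So the longest common subsequence has length 4.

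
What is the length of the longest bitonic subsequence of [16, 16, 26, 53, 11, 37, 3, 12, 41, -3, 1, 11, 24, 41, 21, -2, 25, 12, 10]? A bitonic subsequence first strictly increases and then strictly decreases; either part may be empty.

8

One longest bitonic subsequence is 16, 26, 53, 41, 24, 21, 12, 10 (positions 1,3,4,9,13,15,18,19): it rises to 53 then falls. Length 8 is optimal.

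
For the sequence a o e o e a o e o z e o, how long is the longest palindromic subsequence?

9

One longest palindromic subsequence is oeoeoeoeo (positions 2,3,4,5,7,8,9,11,12); it reads the same forward and backward, and the interval DP gives dp[1][12] = 9.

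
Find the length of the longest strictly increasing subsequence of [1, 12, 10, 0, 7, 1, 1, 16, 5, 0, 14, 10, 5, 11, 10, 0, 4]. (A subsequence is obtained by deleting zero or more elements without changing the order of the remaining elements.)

5

Let dp[i] be the longest increasing subsequence ending at position i. Then dp = [1, 2, 2, 1, 2, 2, 2, 3, 3, 1, 4, 4, 3, 5, 4, 1, 3].
The maximum is 5; one witness is 0, 1, 5, 10, 11 at positions 4,6,9,12,14.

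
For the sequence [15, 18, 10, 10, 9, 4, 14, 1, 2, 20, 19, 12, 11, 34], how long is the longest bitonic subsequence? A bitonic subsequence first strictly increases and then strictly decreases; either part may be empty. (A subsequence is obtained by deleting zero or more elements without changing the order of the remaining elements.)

6

One longest bitonic subsequence is 15, 18, 10, 9, 4, 2 (positions 1,2,4,5,6,9): it rises to 18 then falls. Length 6 is optimal.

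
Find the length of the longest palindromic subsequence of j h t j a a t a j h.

One longest palindromic subsequence is hjatajh (positions 2,4,5,7,8,9,10); it reads the same forward and backward, and the interval DP gives dp[1][10] = 7.

7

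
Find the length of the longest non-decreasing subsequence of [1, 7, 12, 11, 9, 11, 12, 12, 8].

6

Let dp[i] be the longest non-decreasing subsequence ending at position i. Then dp = [1, 2, 3, 3, 3, 4, 5, 6, 3].
The maximum is 6; one witness is 1, 7, 11, 11, 12, 12 at positions 1,2,4,6,7,8.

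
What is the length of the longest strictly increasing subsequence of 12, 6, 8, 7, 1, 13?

3

Scanning left to right, the best length ending at each element is: 12→1, 6→1, 8→2, 7→2, 1→1, 13→3.
So the longest increasing subsequence has length 3, e.g. 6, 8, 13.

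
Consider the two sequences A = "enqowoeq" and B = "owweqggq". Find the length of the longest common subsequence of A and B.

4

A longest common subsequence is oweq (length 4); the LCS DP confirms no longer common subsequence exists.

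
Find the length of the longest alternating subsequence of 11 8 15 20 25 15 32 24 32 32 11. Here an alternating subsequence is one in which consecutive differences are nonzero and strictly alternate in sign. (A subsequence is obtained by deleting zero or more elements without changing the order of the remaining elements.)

8

A longest alternating subsequence is 11, 8, 20, 15, 32, 24, 32, 11 (positions 1,2,4,6,7,8,9,11); its 7 consecutive differences strictly alternate in sign, and length 8 is optimal.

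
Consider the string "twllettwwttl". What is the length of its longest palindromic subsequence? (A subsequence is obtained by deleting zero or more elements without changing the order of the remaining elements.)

One longest palindromic subsequence is lttwwttl (positions 3,6,7,8,9,10,11,12); it reads the same forward and backward, and the interval DP gives dp[1][12] = 8.

8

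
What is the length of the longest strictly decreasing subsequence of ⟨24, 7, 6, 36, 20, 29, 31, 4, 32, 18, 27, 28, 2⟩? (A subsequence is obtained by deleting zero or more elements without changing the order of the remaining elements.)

Scanning left to right, the best length ending at each element is: 24→1, 7→2, 6→3, 36→1, 20→2, 29→2, 31→2, 4→4, 32→2, 18→3, 27→3, 28→3, 2→5.
So the longest decreasing subsequence has length 5, e.g. 24, 7, 6, 4, 2.

5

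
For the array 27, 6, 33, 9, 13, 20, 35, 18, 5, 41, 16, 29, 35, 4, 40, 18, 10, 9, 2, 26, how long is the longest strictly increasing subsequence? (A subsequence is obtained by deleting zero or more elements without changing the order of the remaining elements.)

7

Let dp[i] be the longest increasing subsequence ending at position i. Then dp = [1, 1, 2, 2, 3, 4, 5, 4, 1, 6, 4, 5, 6, 1, 7, 5, 3, 2, 1, 6].
The maximum is 7; one witness is 6, 9, 13, 20, 29, 35, 40 at positions 2,4,5,6,12,13,15.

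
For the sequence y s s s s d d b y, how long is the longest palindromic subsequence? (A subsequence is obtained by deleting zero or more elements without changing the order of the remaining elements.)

Using dp[i][j] = 2 + dp[i+1][j−1] if the ends match, else max(dp[i+1][j], dp[i][j−1]):
dp[1][9] = 6. A witness is yssssy at positions 1,2,3,4,5,9.

6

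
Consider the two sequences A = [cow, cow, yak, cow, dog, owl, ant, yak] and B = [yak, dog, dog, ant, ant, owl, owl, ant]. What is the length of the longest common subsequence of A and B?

A longest common subsequence is yak, dog, owl, ant (length 4); the LCS DP confirms no longer common subsequence exists.

4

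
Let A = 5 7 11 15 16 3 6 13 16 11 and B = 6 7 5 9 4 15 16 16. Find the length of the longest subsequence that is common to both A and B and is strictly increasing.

3

A longest common strictly increasing subsequence is 7, 15, 16 (length 3); it appears in order in both A and B, and no longer such subsequence exists.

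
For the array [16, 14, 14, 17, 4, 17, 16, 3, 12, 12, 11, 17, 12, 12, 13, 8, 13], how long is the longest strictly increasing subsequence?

Let dp[i] be the longest increasing subsequence ending at position i. Then dp = [1, 1, 1, 2, 1, 2, 2, 1, 2, 2, 2, 3, 3, 3, 4, 2, 4].
The maximum is 4; one witness is 4, 11, 12, 13 at positions 5,11,13,15.

4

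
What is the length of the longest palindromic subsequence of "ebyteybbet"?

Using dp[i][j] = 2 + dp[i+1][j−1] if the ends match, else max(dp[i+1][j], dp[i][j−1]):
dp[1][10] = 7. A witness is ebyeybe at positions 1,2,3,5,6,8,9.

7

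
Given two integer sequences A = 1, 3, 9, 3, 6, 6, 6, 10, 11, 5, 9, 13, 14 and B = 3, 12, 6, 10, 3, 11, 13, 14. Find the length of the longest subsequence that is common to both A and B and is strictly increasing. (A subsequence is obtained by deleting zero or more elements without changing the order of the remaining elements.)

For each value that appears in both, track the longest common increasing run ending there.
The best achievable length is 6; one witness is 3, 6, 10, 11, 13, 14 (A-positions 2,5,8,9,12,13, B-positions 1,3,4,6,7,8).

6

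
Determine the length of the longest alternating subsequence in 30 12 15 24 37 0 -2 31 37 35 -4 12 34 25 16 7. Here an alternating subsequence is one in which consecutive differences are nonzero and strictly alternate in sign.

8

Track the best alternating length ending on an up-step vs a down-step at each position: up/down = 1/1, 1/2, 3/2, 3/2, 3/1, 1/4, 1/4, 5/4, 5/1, 5/6, 1/6, 7/6, 7/6, 7/8, 7/8, 7/8.
The maximum over both is 8; one such subsequence is 30, 12, 15, 0, 31, -4, 34, 25.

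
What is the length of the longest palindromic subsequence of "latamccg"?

Using dp[i][j] = 2 + dp[i+1][j−1] if the ends match, else max(dp[i+1][j], dp[i][j−1]):
dp[1][8] = 3. A witness is ata at positions 2,3,4.

3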